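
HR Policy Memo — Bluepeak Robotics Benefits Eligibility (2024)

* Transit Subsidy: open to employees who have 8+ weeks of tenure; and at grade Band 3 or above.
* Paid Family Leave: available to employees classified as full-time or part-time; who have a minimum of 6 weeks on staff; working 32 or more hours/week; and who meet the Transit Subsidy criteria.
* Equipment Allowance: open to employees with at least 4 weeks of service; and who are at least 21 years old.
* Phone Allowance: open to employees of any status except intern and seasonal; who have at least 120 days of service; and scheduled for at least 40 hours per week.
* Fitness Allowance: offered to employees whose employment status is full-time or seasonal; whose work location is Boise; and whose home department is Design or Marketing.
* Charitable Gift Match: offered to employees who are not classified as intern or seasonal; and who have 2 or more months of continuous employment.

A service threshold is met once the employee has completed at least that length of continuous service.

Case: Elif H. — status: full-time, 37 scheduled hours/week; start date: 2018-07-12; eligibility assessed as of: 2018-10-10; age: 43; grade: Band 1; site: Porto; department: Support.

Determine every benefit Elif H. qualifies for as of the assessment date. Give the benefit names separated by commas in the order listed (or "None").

Service from 2018-07-12 to 2018-10-10: 90 days.
Transit Subsidy — service 90 days ≥ 8 weeks (≈56 days) ✓; grade Band 1 < Band 3 ✗ → not eligible.
Paid Family Leave — status full-time ✓; service 90 days ≥ 6 weeks (≈42 days) ✓; 37 hrs/wk ≥ 32 ✓; not eligible for Transit Subsidy ✗ → not eligible.
Equipment Allowance — service 90 days ≥ 4 weeks (≈28 days) ✓; age 43 ≥ 21 ✓ → eligible.
Phone Allowance — status full-time ✓ (not excluded); service 90 days < 120 days ✗ → not eligible.
Fitness Allowance — status full-time ✓; site Porto ✗ (not Boise) → not eligible.
Charitable Gift Match — status full-time ✓ (not excluded); service 90 days ≥ 2 months (≈60 days) ✓ → eligible.

Equipment Allowance, Charitable Gift Match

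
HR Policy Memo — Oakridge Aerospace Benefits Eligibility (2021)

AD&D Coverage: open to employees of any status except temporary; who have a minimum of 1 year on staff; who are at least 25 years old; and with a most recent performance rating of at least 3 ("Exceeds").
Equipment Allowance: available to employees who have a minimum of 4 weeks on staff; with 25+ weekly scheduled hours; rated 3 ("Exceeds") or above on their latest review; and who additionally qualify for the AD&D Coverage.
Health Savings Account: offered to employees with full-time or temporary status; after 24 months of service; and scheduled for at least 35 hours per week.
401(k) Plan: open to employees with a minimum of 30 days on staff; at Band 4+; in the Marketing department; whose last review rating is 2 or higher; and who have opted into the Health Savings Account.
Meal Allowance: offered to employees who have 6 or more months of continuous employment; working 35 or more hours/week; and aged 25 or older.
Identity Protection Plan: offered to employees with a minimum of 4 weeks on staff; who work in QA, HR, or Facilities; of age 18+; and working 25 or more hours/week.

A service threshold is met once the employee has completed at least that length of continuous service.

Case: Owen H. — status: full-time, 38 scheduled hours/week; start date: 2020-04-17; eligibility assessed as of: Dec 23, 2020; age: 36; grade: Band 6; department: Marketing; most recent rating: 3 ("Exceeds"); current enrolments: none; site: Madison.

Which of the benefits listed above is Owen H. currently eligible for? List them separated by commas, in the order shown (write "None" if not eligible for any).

Meal Allowance

Service from 2020-04-17 to Dec 23, 2020: 250 days.
AD&D Coverage — status full-time ✓ (not excluded); service 250 days < 1 year (≈365 days) ✗ → not eligible.
Equipment Allowance — service 250 days ≥ 4 weeks (≈28 days) ✓; 38 hrs/wk ≥ 25 ✓; rating 3 ≥ 3 ✓; not eligible for AD&D Coverage ✗ → not eligible.
Health Savings Account — status full-time ✓; service 250 days < 24 months (≈720 days) ✗ → not eligible.
401(k) Plan — service 250 days ≥ 30 days ✓; grade Band 6 ≥ Band 4 ✓; dept Marketing ✓; rating 3 ≥ 2 ✓; not enrolled in Health Savings Account ✗ → not eligible.
Meal Allowance — service 250 days ≥ 6 months (≈180 days) ✓; 38 hrs/wk ≥ 35 ✓; age 36 ≥ 25 ✓ → eligible.
Identity Protection Plan — service 250 days ≥ 4 weeks (≈28 days) ✓; dept Marketing ✗ → not eligible.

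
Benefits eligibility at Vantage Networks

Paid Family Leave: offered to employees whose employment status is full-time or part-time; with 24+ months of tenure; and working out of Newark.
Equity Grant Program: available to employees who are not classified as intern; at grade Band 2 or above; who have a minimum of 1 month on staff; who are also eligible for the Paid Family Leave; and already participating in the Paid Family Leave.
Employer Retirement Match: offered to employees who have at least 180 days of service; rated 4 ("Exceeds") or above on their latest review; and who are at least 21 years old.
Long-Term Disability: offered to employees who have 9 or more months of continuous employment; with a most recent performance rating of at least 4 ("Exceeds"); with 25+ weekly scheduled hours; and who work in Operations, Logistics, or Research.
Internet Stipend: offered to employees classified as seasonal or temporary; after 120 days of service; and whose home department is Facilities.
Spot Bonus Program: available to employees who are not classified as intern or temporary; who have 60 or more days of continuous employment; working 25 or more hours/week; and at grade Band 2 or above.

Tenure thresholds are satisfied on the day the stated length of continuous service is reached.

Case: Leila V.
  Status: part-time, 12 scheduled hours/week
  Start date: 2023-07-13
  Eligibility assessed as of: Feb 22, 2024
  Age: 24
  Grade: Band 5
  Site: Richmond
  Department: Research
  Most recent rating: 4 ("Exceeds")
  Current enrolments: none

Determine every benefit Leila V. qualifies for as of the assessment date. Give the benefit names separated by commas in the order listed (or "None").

Service from 2023-07-13 to Feb 22, 2024: 224 days.
Paid Family Leave — status part-time ✓; service 224 days < 24 months (≈720 days) ✗ → not eligible.
Equity Grant Program — status part-time ✓ (not excluded); grade Band 5 ≥ Band 2 ✓; service 224 days ≥ 1 month (≈30 days) ✓; not eligible for Paid Family Leave ✗ → not eligible.
Employer Retirement Match — service 224 days ≥ 180 days ✓; rating 4 ≥ 4 ✓; age 24 ≥ 21 ✓ → eligible.
Long-Term Disability — service 224 days < 9 months (≈270 days) ✗ → not eligible.
Internet Stipend — status part-time ✗ (requires seasonal or temporary) → not eligible.
Spot Bonus Program — status part-time ✓ (not excluded); service 224 days ≥ 60 days ✓; 12 hrs/wk < 25 ✗ → not eligible.

Employer Retirement Match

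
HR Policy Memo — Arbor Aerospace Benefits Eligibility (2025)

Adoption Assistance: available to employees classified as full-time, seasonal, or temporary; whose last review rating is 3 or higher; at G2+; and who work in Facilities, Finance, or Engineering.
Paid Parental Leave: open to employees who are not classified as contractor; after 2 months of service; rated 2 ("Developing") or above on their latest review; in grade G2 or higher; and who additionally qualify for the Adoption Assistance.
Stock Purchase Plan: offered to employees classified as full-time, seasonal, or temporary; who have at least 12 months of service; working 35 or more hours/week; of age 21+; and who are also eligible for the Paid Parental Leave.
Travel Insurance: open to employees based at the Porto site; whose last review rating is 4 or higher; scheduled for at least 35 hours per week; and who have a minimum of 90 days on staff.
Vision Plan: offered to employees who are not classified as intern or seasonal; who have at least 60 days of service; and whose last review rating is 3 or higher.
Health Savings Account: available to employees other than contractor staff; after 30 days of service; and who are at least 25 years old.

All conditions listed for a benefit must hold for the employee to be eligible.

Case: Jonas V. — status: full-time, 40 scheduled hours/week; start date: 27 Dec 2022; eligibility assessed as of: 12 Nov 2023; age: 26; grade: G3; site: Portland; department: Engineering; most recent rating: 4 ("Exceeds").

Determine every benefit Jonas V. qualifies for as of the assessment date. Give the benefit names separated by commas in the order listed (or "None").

Adoption Assistance, Paid Parental Leave, Vision Plan, Health Savings Account

Service from 27 Dec 2022 to 12 Nov 2023: 320 days.
Adoption Assistance — status full-time ✓; rating 4 ≥ 3 ✓; grade G3 ≥ G2 ✓; dept Engineering ✓ → eligible.
Paid Parental Leave — status full-time ✓ (not excluded); service 320 days ≥ 2 months (≈60 days) ✓; rating 4 ≥ 2 ✓; grade G3 ≥ G2 ✓; eligible for Adoption Assistance ✓ → eligible.
Stock Purchase Plan — status full-time ✓; service 320 days < 12 months (≈360 days) ✗ → not eligible.
Travel Insurance — site Portland ✗ (not Porto) → not eligible.
Vision Plan — status full-time ✓ (not excluded); service 320 days ≥ 60 days ✓; rating 4 ≥ 3 ✓ → eligible.
Health Savings Account — status full-time ✓ (not excluded); service 320 days ≥ 30 days ✓; age 26 ≥ 25 ✓ → eligible.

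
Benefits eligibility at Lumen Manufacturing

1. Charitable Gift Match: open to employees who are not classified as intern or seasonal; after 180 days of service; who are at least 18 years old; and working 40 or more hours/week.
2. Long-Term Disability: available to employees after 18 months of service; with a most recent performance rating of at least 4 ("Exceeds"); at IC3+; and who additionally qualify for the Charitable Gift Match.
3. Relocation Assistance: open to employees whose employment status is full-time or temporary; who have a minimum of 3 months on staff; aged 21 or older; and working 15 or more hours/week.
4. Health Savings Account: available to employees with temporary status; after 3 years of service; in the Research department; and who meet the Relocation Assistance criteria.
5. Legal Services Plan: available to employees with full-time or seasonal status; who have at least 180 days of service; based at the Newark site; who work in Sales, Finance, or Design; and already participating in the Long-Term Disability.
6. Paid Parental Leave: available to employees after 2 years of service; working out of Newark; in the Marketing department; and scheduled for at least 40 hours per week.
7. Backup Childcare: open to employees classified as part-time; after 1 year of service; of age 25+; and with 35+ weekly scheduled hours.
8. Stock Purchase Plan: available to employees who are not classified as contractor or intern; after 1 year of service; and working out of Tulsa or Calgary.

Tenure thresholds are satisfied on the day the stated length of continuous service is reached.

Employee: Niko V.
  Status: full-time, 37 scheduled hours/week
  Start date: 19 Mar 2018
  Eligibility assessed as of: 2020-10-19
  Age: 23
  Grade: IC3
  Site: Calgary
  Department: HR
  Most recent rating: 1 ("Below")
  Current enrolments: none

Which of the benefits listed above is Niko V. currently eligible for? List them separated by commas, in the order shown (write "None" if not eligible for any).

Relocation Assistance, Stock Purchase Plan

Service from 19 Mar 2018 to 2020-10-19: 945 days.
Charitable Gift Match — status full-time ✓ (not excluded); service 945 days ≥ 180 days ✓; age 23 ≥ 18 ✓; 37 hrs/wk < 40 ✗ → not eligible.
Long-Term Disability — service 945 days ≥ 18 months (≈540 days) ✓; rating 1 < 4 ✗ → not eligible.
Relocation Assistance — status full-time ✓; service 945 days ≥ 3 months (≈90 days) ✓; age 23 ≥ 21 ✓; 37 hrs/wk ≥ 15 ✓ → eligible.
Health Savings Account — status full-time ✗ (requires temporary) → not eligible.
Legal Services Plan — status full-time ✓; service 945 days ≥ 180 days ✓; site Calgary ✗ (not Newark) → not eligible.
Paid Parental Leave — service 945 days ≥ 2 years (≈730 days) ✓; site Calgary ✗ (not Newark) → not eligible.
Backup Childcare — status full-time ✗ (requires part-time) → not eligible.
Stock Purchase Plan — status full-time ✓ (not excluded); service 945 days ≥ 1 year (≈365 days) ✓; site Calgary ✓ → eligible.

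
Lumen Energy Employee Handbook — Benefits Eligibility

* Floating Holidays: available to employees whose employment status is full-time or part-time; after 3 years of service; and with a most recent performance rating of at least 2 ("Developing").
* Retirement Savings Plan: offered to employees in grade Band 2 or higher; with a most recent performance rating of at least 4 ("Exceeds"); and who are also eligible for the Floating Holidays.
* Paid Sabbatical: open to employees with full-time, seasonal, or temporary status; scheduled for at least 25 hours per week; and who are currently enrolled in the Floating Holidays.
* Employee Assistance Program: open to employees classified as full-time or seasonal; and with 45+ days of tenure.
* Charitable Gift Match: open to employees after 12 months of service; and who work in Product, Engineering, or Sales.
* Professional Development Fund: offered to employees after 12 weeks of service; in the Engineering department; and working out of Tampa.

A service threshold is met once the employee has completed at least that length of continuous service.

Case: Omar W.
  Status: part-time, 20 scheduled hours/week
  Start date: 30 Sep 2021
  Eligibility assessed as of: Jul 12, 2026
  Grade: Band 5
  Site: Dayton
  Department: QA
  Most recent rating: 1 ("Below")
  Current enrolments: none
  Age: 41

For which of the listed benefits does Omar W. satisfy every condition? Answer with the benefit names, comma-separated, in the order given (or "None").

Service from 30 Sep 2021 to Jul 12, 2026: 1746 days.
Floating Holidays — status part-time ✓; service 1746 days ≥ 3 years (≈1095 days) ✓; rating 1 < 2 ✗ → not eligible.
Retirement Savings Plan — grade Band 5 ≥ Band 2 ✓; rating 1 < 4 ✗ → not eligible.
Paid Sabbatical — status part-time ✗ (requires full-time, seasonal, or temporary) → not eligible.
Employee Assistance Program — status part-time ✗ (requires full-time or seasonal) → not eligible.
Charitable Gift Match — service 1746 days ≥ 12 months (≈360 days) ✓; dept QA ✗ → not eligible.
Professional Development Fund — service 1746 days ≥ 12 weeks (≈84 days) ✓; dept QA ✗ → not eligible.

None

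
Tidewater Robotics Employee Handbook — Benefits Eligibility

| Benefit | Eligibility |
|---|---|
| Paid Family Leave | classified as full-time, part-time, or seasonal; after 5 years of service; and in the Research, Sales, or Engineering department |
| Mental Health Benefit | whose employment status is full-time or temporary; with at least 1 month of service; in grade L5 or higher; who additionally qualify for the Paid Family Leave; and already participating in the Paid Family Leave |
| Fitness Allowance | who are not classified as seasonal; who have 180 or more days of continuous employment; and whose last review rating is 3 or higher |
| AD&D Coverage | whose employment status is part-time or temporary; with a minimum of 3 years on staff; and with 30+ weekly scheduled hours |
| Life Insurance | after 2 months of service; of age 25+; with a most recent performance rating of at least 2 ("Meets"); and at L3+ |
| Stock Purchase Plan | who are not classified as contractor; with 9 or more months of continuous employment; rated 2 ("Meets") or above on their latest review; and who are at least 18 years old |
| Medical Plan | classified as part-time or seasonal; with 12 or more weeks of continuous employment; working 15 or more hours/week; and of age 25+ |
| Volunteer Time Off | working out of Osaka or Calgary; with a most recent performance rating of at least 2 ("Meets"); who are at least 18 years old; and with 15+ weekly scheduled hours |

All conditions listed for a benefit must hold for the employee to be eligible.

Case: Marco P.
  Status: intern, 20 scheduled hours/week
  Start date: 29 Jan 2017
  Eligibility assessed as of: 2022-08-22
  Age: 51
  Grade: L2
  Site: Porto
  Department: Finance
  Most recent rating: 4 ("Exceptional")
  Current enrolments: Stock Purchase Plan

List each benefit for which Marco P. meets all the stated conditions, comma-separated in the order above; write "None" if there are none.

Service from 29 Jan 2017 to 2022-08-22: 2031 days.
Paid Family Leave — status intern ✗ (requires full-time, part-time, or seasonal) → not eligible.
Mental Health Benefit — status intern ✗ (requires full-time or temporary) → not eligible.
Fitness Allowance — status intern ✓ (not excluded); service 2031 days ≥ 180 days ✓; rating 4 ≥ 3 ✓ → eligible.
AD&D Coverage — status intern ✗ (requires part-time or temporary) → not eligible.
Life Insurance — service 2031 days ≥ 2 months (≈60 days) ✓; age 51 ≥ 25 ✓; rating 4 ≥ 2 ✓; grade L2 < L3 ✗ → not eligible.
Stock Purchase Plan — status intern ✓ (not excluded); service 2031 days ≥ 9 months (≈270 days) ✓; rating 4 ≥ 2 ✓; age 51 ≥ 18 ✓ → eligible.
Medical Plan — status intern ✗ (requires part-time or seasonal) → not eligible.
Volunteer Time Off — site Porto ✗ (not Osaka or Calgary) → not eligible.

Fitness Allowance, Stock Purchase Plan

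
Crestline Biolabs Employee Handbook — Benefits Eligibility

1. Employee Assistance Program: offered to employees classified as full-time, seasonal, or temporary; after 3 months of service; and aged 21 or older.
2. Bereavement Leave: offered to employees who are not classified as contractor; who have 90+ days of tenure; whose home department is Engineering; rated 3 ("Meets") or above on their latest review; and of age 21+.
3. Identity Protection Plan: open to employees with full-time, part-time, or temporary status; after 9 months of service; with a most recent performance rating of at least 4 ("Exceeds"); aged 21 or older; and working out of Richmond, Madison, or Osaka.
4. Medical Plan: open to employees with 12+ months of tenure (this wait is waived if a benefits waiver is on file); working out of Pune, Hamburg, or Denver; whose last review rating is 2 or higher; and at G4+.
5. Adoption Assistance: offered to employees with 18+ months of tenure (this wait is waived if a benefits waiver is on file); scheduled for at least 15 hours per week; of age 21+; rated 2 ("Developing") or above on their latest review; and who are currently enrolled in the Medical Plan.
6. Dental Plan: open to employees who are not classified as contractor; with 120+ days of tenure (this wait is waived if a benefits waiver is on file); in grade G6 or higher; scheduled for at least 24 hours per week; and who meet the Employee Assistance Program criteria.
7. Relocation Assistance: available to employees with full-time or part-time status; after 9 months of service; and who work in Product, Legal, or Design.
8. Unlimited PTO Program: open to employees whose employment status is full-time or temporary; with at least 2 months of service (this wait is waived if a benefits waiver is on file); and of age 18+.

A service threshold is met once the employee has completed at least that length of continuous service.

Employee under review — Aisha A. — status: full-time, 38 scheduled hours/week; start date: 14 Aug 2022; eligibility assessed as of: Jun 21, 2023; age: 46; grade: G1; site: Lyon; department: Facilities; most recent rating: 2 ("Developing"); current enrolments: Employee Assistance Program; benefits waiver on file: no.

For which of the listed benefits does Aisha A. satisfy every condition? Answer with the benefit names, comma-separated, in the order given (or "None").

Service from 14 Aug 2022 to Jun 21, 2023: 311 days.
Employee Assistance Program — status full-time ✓; service 311 days ≥ 3 months (≈90 days) ✓; age 46 ≥ 21 ✓ → eligible.
Bereavement Leave — status full-time ✓ (not excluded); service 311 days ≥ 90 days ✓; dept Facilities ✗ → not eligible.
Identity Protection Plan — status full-time ✓; service 311 days ≥ 9 months (≈270 days) ✓; rating 2 < 4 ✗ → not eligible.
Medical Plan — no waiver, service 311 days < 12 months (≈360 days) ✗ → not eligible.
Adoption Assistance — no waiver, service 311 days < 18 months (≈540 days) ✗ → not eligible.
Dental Plan — status full-time ✓ (not excluded); no waiver, service 311 days ≥ 120 days ✓; grade G1 < G6 ✗ → not eligible.
Relocation Assistance — status full-time ✓; service 311 days ≥ 9 months (≈270 days) ✓; dept Facilities ✗ → not eligible.
Unlimited PTO Program — status full-time ✓; no waiver, service 311 days ≥ 2 months (≈60 days) ✓; age 46 ≥ 18 ✓ → eligible.

Employee Assistance Program, Unlimited PTO Program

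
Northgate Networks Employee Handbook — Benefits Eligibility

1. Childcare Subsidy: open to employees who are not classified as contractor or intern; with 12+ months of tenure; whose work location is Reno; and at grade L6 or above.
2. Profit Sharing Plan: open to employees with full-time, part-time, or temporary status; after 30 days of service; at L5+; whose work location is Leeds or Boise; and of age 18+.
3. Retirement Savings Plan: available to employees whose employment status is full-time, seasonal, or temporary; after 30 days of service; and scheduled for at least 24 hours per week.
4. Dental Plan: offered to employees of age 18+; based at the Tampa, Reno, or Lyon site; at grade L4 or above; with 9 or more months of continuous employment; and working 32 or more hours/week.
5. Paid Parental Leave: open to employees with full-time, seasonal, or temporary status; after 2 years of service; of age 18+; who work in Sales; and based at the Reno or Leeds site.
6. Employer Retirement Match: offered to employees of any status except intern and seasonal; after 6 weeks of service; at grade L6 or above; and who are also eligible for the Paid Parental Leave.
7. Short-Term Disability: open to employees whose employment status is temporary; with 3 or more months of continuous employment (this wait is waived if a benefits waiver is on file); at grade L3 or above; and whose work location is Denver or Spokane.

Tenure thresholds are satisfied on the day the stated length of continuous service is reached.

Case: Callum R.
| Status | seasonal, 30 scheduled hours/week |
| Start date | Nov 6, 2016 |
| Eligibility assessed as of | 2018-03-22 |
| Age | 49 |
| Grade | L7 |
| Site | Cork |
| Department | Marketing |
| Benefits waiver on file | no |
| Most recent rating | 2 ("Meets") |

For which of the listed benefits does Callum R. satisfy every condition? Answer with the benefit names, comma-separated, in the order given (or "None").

Retirement Savings Plan

Service from Nov 6, 2016 to 2018-03-22: 501 days.
Childcare Subsidy — status seasonal ✓ (not excluded); service 501 days ≥ 12 months (≈360 days) ✓; site Cork ✗ (not Reno) → not eligible.
Profit Sharing Plan — status seasonal ✗ (requires full-time, part-time, or temporary) → not eligible.
Retirement Savings Plan — status seasonal ✓; service 501 days ≥ 30 days ✓; 30 hrs/wk ≥ 24 ✓ → eligible.
Dental Plan — age 49 ≥ 18 ✓; site Cork ✗ (not Tampa, Reno, or Lyon) → not eligible.
Paid Parental Leave — status seasonal ✓; service 501 days < 2 years (≈730 days) ✗ → not eligible.
Employer Retirement Match — status seasonal ✗ (excluded) → not eligible.
Short-Term Disability — status seasonal ✗ (requires temporary) → not eligible.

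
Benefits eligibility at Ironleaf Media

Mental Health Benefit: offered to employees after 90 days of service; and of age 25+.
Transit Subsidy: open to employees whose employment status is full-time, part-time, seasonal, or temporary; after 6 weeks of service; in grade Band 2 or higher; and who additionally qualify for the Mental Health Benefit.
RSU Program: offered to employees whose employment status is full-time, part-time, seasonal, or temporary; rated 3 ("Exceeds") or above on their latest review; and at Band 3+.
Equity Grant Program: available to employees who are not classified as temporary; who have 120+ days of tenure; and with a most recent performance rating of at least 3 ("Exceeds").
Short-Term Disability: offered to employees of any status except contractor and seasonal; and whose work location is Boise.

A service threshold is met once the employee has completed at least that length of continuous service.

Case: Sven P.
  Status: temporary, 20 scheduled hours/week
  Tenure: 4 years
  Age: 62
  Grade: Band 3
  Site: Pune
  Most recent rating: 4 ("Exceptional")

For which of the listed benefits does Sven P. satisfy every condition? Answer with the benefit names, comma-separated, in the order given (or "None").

Mental Health Benefit — service 4 years ≥ 90 days ✓; age 62 ≥ 25 ✓ → eligible.
Transit Subsidy — status temporary ✓; service 4 years ≥ 6 weeks (≈42 days) ✓; grade Band 3 ≥ Band 2 ✓; eligible for Mental Health Benefit ✓ → eligible.
RSU Program — status temporary ✓; rating 4 ≥ 3 ✓; grade Band 3 ≥ Band 3 ✓ → eligible.
Equity Grant Program — status temporary ✗ (excluded) → not eligible.
Short-Term Disability — status temporary ✓ (not excluded); site Pune ✗ (not Boise) → not eligible.

Mental Health Benefit, Transit Subsidy, RSU Program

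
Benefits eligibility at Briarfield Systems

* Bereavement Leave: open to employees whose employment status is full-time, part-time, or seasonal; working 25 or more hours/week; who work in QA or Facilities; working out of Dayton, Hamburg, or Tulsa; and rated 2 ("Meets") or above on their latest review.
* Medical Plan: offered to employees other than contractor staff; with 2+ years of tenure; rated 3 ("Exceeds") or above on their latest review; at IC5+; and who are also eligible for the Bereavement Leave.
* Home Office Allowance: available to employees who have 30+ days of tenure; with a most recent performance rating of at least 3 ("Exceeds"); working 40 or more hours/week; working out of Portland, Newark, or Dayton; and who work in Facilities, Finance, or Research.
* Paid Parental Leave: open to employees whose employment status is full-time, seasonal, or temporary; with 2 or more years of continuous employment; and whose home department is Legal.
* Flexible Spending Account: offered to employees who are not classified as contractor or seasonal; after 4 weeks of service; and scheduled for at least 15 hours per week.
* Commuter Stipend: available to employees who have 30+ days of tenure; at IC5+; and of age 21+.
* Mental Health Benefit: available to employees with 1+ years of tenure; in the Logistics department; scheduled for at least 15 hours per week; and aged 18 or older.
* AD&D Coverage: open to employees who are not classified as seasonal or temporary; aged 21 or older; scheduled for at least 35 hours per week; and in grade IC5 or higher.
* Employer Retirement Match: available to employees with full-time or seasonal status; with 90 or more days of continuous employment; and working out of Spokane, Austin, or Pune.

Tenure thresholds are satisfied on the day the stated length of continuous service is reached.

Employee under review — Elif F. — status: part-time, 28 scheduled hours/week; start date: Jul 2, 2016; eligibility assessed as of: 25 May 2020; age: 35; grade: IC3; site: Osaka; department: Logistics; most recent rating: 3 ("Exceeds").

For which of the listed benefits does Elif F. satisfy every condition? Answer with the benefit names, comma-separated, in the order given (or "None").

Flexible Spending Account, Mental Health Benefit

Service from Jul 2, 2016 to 25 May 2020: 1423 days.
Bereavement Leave — status part-time ✓; 28 hrs/wk ≥ 25 ✓; dept Logistics ✗ → not eligible.
Medical Plan — status part-time ✓ (not excluded); service 1423 days ≥ 2 years (≈730 days) ✓; rating 3 ≥ 3 ✓; grade IC3 < IC5 ✗ → not eligible.
Home Office Allowance — service 1423 days ≥ 30 days ✓; rating 3 ≥ 3 ✓; 28 hrs/wk < 40 ✗ → not eligible.
Paid Parental Leave — status part-time ✗ (requires full-time, seasonal, or temporary) → not eligible.
Flexible Spending Account — status part-time ✓ (not excluded); service 1423 days ≥ 4 weeks (≈28 days) ✓; 28 hrs/wk ≥ 15 ✓ → eligible.
Commuter Stipend — service 1423 days ≥ 30 days ✓; grade IC3 < IC5 ✗ → not eligible.
Mental Health Benefit — service 1423 days ≥ 1 year (≈365 days) ✓; dept Logistics ✓; 28 hrs/wk ≥ 15 ✓; age 35 ≥ 18 ✓ → eligible.
AD&D Coverage — status part-time ✓ (not excluded); age 35 ≥ 21 ✓; 28 hrs/wk < 35 ✗ → not eligible.
Employer Retirement Match — status part-time ✗ (requires full-time or seasonal) → not eligible.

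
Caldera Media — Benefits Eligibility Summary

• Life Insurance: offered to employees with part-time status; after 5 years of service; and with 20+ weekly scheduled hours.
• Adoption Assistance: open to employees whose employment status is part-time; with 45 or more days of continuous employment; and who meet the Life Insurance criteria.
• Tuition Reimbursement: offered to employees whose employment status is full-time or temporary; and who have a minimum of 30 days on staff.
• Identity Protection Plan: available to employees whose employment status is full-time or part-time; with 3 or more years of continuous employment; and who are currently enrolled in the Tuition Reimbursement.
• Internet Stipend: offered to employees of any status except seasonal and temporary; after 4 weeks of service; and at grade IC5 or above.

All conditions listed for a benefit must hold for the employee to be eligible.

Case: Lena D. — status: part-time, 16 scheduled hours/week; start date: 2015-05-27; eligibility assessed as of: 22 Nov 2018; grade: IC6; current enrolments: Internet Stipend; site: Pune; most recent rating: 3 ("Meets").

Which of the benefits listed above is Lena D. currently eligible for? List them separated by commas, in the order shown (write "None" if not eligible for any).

Internet Stipend

Service from 2015-05-27 to 22 Nov 2018: 1275 days.
Life Insurance — status part-time ✓; service 1275 days < 5 years (≈1825 days) ✗ → not eligible.
Adoption Assistance — status part-time ✓; service 1275 days ≥ 45 days ✓; not eligible for Life Insurance ✗ → not eligible.
Tuition Reimbursement — status part-time ✗ (requires full-time or temporary) → not eligible.
Identity Protection Plan — status part-time ✓; service 1275 days ≥ 3 years (≈1095 days) ✓; not enrolled in Tuition Reimbursement ✗ → not eligible.
Internet Stipend — status part-time ✓ (not excluded); service 1275 days ≥ 4 weeks (≈28 days) ✓; grade IC6 ≥ IC5 ✓ → eligible.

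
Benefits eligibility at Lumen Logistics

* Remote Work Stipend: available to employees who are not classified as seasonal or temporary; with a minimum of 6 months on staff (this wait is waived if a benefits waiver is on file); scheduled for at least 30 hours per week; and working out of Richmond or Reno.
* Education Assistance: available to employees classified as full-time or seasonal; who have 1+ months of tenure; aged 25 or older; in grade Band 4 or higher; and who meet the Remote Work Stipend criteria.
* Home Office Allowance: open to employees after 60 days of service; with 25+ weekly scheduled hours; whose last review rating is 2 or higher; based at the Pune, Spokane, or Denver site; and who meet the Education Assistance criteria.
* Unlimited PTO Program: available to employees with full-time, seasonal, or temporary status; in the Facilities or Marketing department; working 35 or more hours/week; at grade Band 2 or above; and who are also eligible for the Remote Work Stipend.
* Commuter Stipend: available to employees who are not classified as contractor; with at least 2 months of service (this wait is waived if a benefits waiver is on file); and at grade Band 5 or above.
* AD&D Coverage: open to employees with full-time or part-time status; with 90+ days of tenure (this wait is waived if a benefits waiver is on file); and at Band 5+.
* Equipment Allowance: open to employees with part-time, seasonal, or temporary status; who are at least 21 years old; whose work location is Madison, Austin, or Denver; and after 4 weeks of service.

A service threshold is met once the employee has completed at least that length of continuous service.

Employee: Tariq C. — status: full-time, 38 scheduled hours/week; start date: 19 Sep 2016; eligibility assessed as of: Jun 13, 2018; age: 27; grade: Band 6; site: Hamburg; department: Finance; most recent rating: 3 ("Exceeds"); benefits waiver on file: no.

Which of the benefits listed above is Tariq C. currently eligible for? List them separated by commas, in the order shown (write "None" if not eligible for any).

Service from 19 Sep 2016 to Jun 13, 2018: 632 days.
Remote Work Stipend — status full-time ✓ (not excluded); no waiver, service 632 days ≥ 6 months (≈180 days) ✓; 38 hrs/wk ≥ 30 ✓; site Hamburg ✗ (not Richmond or Reno) → not eligible.
Education Assistance — status full-time ✓; service 632 days ≥ 1 month (≈30 days) ✓; age 27 ≥ 25 ✓; grade Band 6 ≥ Band 4 ✓; not eligible for Remote Work Stipend ✗ → not eligible.
Home Office Allowance — service 632 days ≥ 60 days ✓; 38 hrs/wk ≥ 25 ✓; rating 3 ≥ 2 ✓; site Hamburg ✗ (not Pune, Spokane, or Denver) → not eligible.
Unlimited PTO Program — status full-time ✓; dept Finance ✗ → not eligible.
Commuter Stipend — status full-time ✓ (not excluded); no waiver, service 632 days ≥ 2 months (≈60 days) ✓; grade Band 6 ≥ Band 5 ✓ → eligible.
AD&D Coverage — status full-time ✓; no waiver, service 632 days ≥ 90 days ✓; grade Band 6 ≥ Band 5 ✓ → eligible.
Equipment Allowance — status full-time ✗ (requires part-time, seasonal, or temporary) → not eligible.

Commuter Stipend, AD&D Coverage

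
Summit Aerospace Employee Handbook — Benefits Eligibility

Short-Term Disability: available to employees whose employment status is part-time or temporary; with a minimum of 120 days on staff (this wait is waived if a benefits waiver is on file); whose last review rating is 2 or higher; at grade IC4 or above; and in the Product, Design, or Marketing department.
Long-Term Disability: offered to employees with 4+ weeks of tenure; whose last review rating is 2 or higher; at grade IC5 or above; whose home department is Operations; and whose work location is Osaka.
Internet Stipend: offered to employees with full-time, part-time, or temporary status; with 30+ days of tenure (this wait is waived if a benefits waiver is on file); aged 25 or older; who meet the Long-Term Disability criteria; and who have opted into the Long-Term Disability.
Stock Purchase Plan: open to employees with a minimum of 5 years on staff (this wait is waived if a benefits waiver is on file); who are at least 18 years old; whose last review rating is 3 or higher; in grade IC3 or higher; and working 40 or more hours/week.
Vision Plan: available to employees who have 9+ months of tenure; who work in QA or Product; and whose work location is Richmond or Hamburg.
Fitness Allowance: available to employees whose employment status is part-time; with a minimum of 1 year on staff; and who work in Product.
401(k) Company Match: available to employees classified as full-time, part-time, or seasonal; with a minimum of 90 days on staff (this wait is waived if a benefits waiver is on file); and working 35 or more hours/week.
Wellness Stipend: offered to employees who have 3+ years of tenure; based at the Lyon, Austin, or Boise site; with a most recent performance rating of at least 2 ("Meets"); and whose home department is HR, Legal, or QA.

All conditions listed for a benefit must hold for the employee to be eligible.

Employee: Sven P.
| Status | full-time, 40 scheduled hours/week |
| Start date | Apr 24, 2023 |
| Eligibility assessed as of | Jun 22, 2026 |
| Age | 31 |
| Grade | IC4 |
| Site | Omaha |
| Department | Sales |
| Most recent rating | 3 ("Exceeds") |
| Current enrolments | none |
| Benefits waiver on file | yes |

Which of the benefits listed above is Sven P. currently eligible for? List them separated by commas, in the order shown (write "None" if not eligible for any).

Stock Purchase Plan, 401(k) Company Match

Service from Apr 24, 2023 to Jun 22, 2026: 1155 days.
Short-Term Disability — status full-time ✗ (requires part-time or temporary) → not eligible.
Long-Term Disability — service 1155 days ≥ 4 weeks (≈28 days) ✓; rating 3 ≥ 2 ✓; grade IC4 < IC5 ✗ → not eligible.
Internet Stipend — status full-time ✓; benefits waiver on file ✓; age 31 ≥ 25 ✓; not eligible for Long-Term Disability ✗ → not eligible.
Stock Purchase Plan — benefits waiver on file ✓; age 31 ≥ 18 ✓; rating 3 ≥ 3 ✓; grade IC4 ≥ IC3 ✓; 40 hrs/wk ≥ 40 ✓ → eligible.
Vision Plan — service 1155 days ≥ 9 months (≈270 days) ✓; dept Sales ✗ → not eligible.
Fitness Allowance — status full-time ✗ (requires part-time) → not eligible.
401(k) Company Match — status full-time ✓; benefits waiver on file ✓; 40 hrs/wk ≥ 35 ✓ → eligible.
Wellness Stipend — service 1155 days ≥ 3 years (≈1095 days) ✓; site Omaha ✗ (not Lyon, Austin, or Boise) → not eligible.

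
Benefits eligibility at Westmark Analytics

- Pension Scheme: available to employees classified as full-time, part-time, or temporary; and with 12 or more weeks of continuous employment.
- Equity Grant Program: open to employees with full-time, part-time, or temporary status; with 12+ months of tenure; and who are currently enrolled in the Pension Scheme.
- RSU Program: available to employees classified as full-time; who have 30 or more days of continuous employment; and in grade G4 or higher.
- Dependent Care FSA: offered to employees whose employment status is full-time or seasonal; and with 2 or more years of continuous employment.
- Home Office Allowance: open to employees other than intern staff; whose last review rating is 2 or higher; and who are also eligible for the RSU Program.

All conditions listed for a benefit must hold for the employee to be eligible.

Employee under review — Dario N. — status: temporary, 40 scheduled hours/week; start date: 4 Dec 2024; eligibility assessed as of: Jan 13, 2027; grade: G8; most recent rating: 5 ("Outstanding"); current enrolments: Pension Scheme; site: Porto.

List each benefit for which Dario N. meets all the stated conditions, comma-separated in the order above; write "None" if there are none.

Service from 4 Dec 2024 to Jan 13, 2027: 770 days.
Pension Scheme — status temporary ✓; service 770 days ≥ 12 weeks (≈84 days) ✓ → eligible.
Equity Grant Program — status temporary ✓; service 770 days ≥ 12 months (≈360 days) ✓; enrolled in Pension Scheme ✓ → eligible.
RSU Program — status temporary ✗ (requires full-time) → not eligible.
Dependent Care FSA — status temporary ✗ (requires full-time or seasonal) → not eligible.
Home Office Allowance — status temporary ✓ (not excluded); rating 5 ≥ 2 ✓; not eligible for RSU Program ✗ → not eligible.

Pension Scheme, Equity Grant Program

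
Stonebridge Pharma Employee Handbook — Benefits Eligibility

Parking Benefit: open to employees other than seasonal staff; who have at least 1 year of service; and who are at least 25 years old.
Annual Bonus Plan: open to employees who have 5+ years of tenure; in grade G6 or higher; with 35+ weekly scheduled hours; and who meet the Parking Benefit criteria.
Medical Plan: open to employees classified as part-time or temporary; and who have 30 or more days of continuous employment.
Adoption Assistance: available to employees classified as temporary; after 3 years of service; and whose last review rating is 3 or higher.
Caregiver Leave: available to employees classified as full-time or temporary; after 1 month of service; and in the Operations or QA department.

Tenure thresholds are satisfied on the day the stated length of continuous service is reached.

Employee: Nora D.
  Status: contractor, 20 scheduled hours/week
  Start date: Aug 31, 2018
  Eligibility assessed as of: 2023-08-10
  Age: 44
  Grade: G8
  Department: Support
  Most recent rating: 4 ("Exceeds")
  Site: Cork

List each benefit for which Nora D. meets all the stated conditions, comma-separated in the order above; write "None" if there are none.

Parking Benefit

Service from Aug 31, 2018 to 2023-08-10: 1805 days.
Parking Benefit — status contractor ✓ (not excluded); service 1805 days ≥ 1 year (≈365 days) ✓; age 44 ≥ 25 ✓ → eligible.
Annual Bonus Plan — service 1805 days < 5 years (≈1825 days) ✗ → not eligible.
Medical Plan — status contractor ✗ (requires part-time or temporary) → not eligible.
Adoption Assistance — status contractor ✗ (requires temporary) → not eligible.
Caregiver Leave — status contractor ✗ (requires full-time or temporary) → not eligible.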